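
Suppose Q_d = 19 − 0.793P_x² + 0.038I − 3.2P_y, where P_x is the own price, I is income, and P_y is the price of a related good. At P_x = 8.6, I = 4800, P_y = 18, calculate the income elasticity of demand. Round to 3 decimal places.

2.142

Evaluating quantity at (P_x, I, P_y) gives Q_d = 19 − 0.793(8.6)² + 0.038(4800) − 3.2(18) = 19 − 58.6503 + 182.4 − 57.6 = 85.1497.
∂Q_d/∂I = +0.038, so E_I = 0.038·(4800/85.1497) ≈ 2.142.
E_I > 1: normal good (luxury).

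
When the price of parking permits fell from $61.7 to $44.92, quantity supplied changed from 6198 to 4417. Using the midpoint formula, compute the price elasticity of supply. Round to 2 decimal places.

%ΔQ = (4417 − 6198)/[(6198 + 4417)/2] = -1781/5307.5 ≈ -0.3356.
%ΔP = (44.92 − 61.7)/[(61.7 + 44.92)/2] = -16.78/53.31 ≈ -0.3148.
Arc elasticity E = %ΔQ/%ΔP ≈ -0.3356/-0.3148 ≈ 1.07.
|E| > 1: supply is elastic over this range.

1.07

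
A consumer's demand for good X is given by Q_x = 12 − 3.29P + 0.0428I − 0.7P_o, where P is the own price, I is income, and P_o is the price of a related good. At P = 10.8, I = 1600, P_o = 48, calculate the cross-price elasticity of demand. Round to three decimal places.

-2.961

Q_x = 12 − 3.29(10.8) + 0.0428(1600) − 0.7(48) = 12 − 35.532 + 68.48 − 33.6 = 11.348.
∂Q_x/∂P_o = −0.7, so E_xy = -0.7·(48/11.348) ≈ -2.961.
E_xy < 0: the goods are complements.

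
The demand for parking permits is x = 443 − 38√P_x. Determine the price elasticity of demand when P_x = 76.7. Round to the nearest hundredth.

At P_x = 76.7, x = 110.2016.
dx/dP_x = −38/(2√P_x) = −38/(2·8.7579).
Point elasticity E = (dx/dP_x)·(P_x/x) = -2.1695 × 76.7/110.2016 ≈ -1.51.
|E| > 1, so demand is elastic at this price.

-1.51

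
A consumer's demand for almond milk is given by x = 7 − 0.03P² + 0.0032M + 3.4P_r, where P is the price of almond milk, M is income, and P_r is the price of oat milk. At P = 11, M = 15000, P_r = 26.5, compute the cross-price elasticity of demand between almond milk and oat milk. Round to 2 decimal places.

At the given point, x = 7 − 0.03(11)² + 0.0032(15000) + 3.4(26.5) = 7 − 3.63 + 48 + 90.1 = 141.47.
∂x/∂P_r = +3.4, so E_xy = 3.4·(26.5/141.47) ≈ 0.64.
E_xy > 0: the goods are substitutes.

0.64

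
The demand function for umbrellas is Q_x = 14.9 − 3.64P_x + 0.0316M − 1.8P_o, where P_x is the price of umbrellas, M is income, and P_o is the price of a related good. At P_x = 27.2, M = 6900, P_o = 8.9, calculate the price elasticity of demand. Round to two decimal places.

First evaluate Q_x: 14.9 − 3.64(27.2) + 0.0316(6900) − 1.8(8.9) = 14.9 − 99.008 + 218.04 − 16.02 = 117.912.
∂Q_x/∂P_x = −3.64, so E_p = (−3.64)·(27.2/117.912) ≈ -0.84.
|E_p| < 1: demand is inelastic.

-0.84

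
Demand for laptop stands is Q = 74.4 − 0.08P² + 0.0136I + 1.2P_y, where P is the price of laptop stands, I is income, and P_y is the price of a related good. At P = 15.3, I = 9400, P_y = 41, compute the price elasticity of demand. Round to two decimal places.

Q = 74.4 − 0.08(15.3)² + 0.0136(9400) + 1.2(41) = 74.4 − 18.7272 + 127.84 + 49.2 = 232.7128.
∂Q/∂P = −2·0.08·P = -2.448, so E_p = -2.448·(15.3/232.7128) ≈ -0.16.
|E_p| < 1: demand is inelastic.

-0.16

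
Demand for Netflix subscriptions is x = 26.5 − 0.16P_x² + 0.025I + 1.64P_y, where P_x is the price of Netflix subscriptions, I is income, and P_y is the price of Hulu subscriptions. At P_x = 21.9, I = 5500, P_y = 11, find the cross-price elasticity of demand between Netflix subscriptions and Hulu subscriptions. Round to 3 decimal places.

Substituting, x = 26.5 − 0.16(21.9)² + 0.025(5500) + 1.64(11) = 26.5 − 76.7376 + 137.5 + 18.04 = 105.3024.
∂x/∂P_y = +1.64, so E_xy = 1.64·(11/105.3024) ≈ 0.171.
E_xy > 0: the goods are substitutes.

0.171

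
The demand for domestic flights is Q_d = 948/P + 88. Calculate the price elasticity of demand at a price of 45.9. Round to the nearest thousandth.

At P = 45.9, Q_d = 108.6536.
dQ_d/dP = −948/P² = −0.45.
Point elasticity E = (dQ_d/dP)·(P/Q_d) = -0.45 × 45.9/108.6536 ≈ -0.190.
|E| < 1, so demand is inelastic at this price.

-0.190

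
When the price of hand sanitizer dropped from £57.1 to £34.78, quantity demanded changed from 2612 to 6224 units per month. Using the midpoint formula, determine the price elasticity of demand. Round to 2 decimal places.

%ΔQ = (6224 − 2612)/[(2612 + 6224)/2] = 3612/4418 ≈ 0.8176.
%ΔP = (34.78 − 57.1)/[(57.1 + 34.78)/2] = -22.32/45.94 ≈ -0.4859.
Arc elasticity E = %ΔQ/%ΔP ≈ 0.8176/-0.4859 ≈ -1.68.
|E| > 1: demand is elastic over this range.

-1.68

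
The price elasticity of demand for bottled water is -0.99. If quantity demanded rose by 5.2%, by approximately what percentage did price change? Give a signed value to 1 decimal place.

%ΔQ ≈ E × %ΔP ⇒ %ΔP = %ΔQ / E = (5.2%)/(-0.99) ≈ -5.3%.

-5.3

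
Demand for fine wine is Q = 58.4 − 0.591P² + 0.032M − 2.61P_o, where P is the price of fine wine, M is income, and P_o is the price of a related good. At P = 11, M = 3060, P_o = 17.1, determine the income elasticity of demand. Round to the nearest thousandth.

2.437

At the given point, Q = 58.4 − 0.591(11)² + 0.032(3060) − 2.61(17.1) = 58.4 − 71.511 + 97.92 − 44.631 = 40.178.
∂Q/∂M = +0.032, so E_I = 0.032·(3060/40.178) ≈ 2.437.
E_I > 1: normal good (luxury).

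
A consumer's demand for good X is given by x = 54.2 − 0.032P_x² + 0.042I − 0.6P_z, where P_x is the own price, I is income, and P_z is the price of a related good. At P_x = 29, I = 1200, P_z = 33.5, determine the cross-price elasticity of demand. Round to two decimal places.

-0.35

Substituting, x = 54.2 − 0.032(29)² + 0.042(1200) − 0.6(33.5) = 54.2 − 26.912 + 50.4 − 20.1 = 57.588.
∂x/∂P_z = −0.6, so E_xy = -0.6·(33.5/57.588) ≈ -0.35.
E_xy < 0: the goods are complements.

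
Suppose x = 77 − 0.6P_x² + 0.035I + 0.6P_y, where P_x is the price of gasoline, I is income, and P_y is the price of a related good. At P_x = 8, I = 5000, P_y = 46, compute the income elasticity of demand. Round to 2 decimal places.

At the given point, x = 77 − 0.6(8)² + 0.035(5000) + 0.6(46) = 77 − 38.4 + 175 + 27.6 = 241.2.
∂x/∂I = +0.035, so E_I = 0.035·(5000/241.2) ≈ 0.73.
E_I ∈ (0,1): normal good (necessity).

0.73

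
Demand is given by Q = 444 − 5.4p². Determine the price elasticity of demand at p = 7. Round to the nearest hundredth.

At p = 7, Q = 179.4.
dQ/dp = −2·5.4·p = −75.6.
Point elasticity E = (dQ/dp)·(p/Q) = -75.6 × 7/179.4 ≈ -2.95.
|E| > 1, so demand is elastic at this price.

-2.95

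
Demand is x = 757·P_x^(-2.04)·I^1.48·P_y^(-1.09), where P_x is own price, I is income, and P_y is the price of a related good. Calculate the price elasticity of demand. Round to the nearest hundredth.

For a Cobb–Douglas (constant-elasticity) form x = A·P_x^α·…, the elasticity with respect to P_x equals the exponent α at every point.
Here the exponent on P_x is -2.04, so the price elasticity of demand is -2.04.

-2.04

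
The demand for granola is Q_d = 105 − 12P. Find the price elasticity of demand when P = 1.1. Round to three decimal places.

At P = 1.1, Q_d = 91.8.
dQ_d/dP = −12.
Point elasticity E = (dQ_d/dP)·(P/Q_d) = -12 × 1.1/91.8 ≈ -0.144.
|E| < 1, so demand is inelastic at this price.

-0.144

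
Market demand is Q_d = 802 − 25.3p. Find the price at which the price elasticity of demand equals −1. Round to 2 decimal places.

15.85

For linear demand Q_d = a − bp, E = −bp/(a − bp). |E| = 1 ⇒ bp = a − bp ⇒ p = a/(2b).
p = 802/(2·25.3) ≈ 15.85.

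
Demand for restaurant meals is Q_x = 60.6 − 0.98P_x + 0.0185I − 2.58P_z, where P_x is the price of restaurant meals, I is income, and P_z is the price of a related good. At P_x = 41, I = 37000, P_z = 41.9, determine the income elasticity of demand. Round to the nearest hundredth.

First evaluate Q_x: 60.6 − 0.98(41) + 0.0185(37000) − 2.58(41.9) = 60.6 − 40.18 + 684.5 − 108.102 = 596.818.
∂Q_x/∂I = +0.0185, so E_I = 0.0185·(37000/596.818) ≈ 1.15.
E_I > 1: normal good (luxury).

1.15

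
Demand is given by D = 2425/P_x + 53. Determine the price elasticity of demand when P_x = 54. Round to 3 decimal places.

At P_x = 54, D = 97.9074.
dD/dP_x = −2425/P_x² = −0.8316.
Point elasticity E = (dD/dP_x)·(P_x/D) = -0.8316 × 54/97.9074 ≈ -0.459.
|E| < 1, so demand is inelastic at this price.

-0.459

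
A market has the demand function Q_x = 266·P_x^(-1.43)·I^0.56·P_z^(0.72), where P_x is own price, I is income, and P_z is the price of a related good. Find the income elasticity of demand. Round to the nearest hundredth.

For a Cobb–Douglas (constant-elasticity) form Q_x = A·I^α·…, the elasticity with respect to I equals the exponent α at every point.
Here the exponent on I is 0.56, so the income elasticity of demand is 0.56.

0.56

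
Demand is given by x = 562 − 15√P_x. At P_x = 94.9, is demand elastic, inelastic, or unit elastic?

At P_x = 94.9, x = 415.8751.
dx/dP_x = −15/(2√P_x) = −15/(2·9.7417).
Point elasticity E = (dx/dP_x)·(P_x/x) = -0.7699 × 94.9/415.8751 ≈ -0.176.
|E| ≈ 0.176 < 1, so demand is inelastic.

inelastic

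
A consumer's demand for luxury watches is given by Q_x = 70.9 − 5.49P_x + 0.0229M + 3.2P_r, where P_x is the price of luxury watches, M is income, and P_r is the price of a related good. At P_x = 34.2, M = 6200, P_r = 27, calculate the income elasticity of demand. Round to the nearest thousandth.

Evaluating quantity at (P_x, M, P_r) gives Q_x = 70.9 − 5.49(34.2) + 0.0229(6200) + 3.2(27) = 70.9 − 187.758 + 141.98 + 86.4 = 111.522.
∂Q_x/∂M = +0.0229, so E_I = 0.0229·(6200/111.522) ≈ 1.273.
E_I > 1: normal good (luxury).

1.273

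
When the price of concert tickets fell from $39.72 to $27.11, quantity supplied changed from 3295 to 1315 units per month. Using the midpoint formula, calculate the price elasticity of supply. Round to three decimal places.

2.276

%Δq = (1315 − 3295)/[(3295 + 1315)/2] = -1980/2305 ≈ -0.8590.
%Δp = (27.11 − 39.72)/[(39.72 + 27.11)/2] = -12.61/33.415 ≈ -0.3774.
Arc elasticity E = %Δq/%Δp ≈ -0.8590/-0.3774 ≈ 2.276.
|E| > 1: supply is elastic over this range.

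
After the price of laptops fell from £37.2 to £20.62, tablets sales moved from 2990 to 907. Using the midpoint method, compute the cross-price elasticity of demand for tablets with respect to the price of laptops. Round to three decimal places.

1.864

%ΔQ_x = (907 − 2990)/[(2990+907)/2] = -2083/1948.5 ≈ -1.0690.
%ΔP_y = (20.62 − 37.2)/[(37.2+20.62)/2] ≈ -0.5735.
E_xy = -1.0690/-0.5735 ≈ 1.864.
E_xy > 0, so tablets and laptops are substitutes.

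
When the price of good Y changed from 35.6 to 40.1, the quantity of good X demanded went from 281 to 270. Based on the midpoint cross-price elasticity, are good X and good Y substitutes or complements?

%ΔQ_x = (270 − 281)/[(281+270)/2] = -11/275.5 ≈ -0.0399.
%ΔP_y = (40.1 − 35.6)/[(35.6+40.1)/2] ≈ 0.1189.
E_xy = -0.0399/0.1189 ≈ -0.336.
E_xy < 0, so the goods are complements.

complements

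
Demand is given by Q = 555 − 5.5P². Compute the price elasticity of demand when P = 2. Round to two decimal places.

-0.08

At P = 2, Q = 533.
dQ/dP = −2·5.5·P = −22.
Point elasticity E = (dQ/dP)·(P/Q) = -22 × 2/533 ≈ -0.08.
|E| < 1, so demand is inelastic at this price.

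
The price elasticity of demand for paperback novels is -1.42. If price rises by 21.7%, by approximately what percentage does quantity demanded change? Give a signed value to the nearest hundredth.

%ΔQ ≈ E × %ΔP = (-1.42) × (21.7%) ≈ -30.81%.

-30.81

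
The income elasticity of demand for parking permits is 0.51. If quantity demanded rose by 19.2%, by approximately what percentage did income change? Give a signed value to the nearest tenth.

%ΔQ ≈ E × %ΔI ⇒ %ΔI = %ΔQ / E = (19.2%)/(0.51) ≈ 37.6%.

37.6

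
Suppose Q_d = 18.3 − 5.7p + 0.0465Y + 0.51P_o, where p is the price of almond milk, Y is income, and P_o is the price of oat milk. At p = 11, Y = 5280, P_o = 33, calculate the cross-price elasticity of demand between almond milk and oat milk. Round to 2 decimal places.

0.08

At the given point, Q_d = 18.3 − 5.7(11) + 0.0465(5280) + 0.51(33) = 18.3 − 62.7 + 245.52 + 16.83 = 217.95.
∂Q_d/∂P_o = +0.51, so E_xy = 0.51·(33/217.95) ≈ 0.08.
E_xy > 0: the goods are substitutes.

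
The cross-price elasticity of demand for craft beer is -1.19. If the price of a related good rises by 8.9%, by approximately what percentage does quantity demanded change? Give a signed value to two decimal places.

%ΔQ ≈ E × %ΔP_y = (-1.19) × (8.9%) ≈ -10.59%.

-10.59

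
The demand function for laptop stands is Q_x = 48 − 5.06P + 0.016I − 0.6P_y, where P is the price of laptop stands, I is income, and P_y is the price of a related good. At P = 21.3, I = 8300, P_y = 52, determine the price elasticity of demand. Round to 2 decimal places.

-2.58

Evaluating quantity at (P, I, P_y) gives Q_x = 48 − 5.06(21.3) + 0.016(8300) − 0.6(52) = 48 − 107.778 + 132.8 − 31.2 = 41.822.
∂Q_x/∂P = −5.06, so E_p = (−5.06)·(21.3/41.822) ≈ -2.58.
|E_p| > 1: demand is elastic.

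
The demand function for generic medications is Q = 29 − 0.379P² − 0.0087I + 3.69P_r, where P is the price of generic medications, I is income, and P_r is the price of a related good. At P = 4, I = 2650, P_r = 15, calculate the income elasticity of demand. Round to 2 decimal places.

-0.42

Evaluating quantity at (P, I, P_r) gives Q = 29 − 0.379(4)² − 0.0087(2650) + 3.69(15) = 29 − 6.064 − 23.055 + 55.35 = 55.231.
∂Q/∂I = −0.0087, so E_I = -0.0087·(2650/55.231) ≈ -0.42.
E_I < 0: inferior good.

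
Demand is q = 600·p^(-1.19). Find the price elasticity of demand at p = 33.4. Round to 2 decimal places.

For a Cobb–Douglas (constant-elasticity) form q = A·p^α·…, the elasticity with respect to p equals the exponent α at every point.
Here the exponent on p is -1.19, so the price elasticity of demand is -1.19.

-1.19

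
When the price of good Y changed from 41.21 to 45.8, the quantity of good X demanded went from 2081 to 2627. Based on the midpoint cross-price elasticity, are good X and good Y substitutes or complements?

%ΔQ_x = (2627 − 2081)/[(2081+2627)/2] = 546/2354 ≈ 0.2319.
%ΔP_y = (45.8 − 41.21)/[(41.21+45.8)/2] ≈ 0.1055.
E_xy = 0.2319/0.1055 ≈ 2.198.
E_xy > 0, so the goods are substitutes.

substitutes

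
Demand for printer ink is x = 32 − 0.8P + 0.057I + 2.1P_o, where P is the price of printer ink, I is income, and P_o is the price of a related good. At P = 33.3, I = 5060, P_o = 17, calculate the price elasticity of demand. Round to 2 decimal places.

-0.08

Evaluating quantity at (P, I, P_o) gives x = 32 − 0.8(33.3) + 0.057(5060) + 2.1(17) = 32 − 26.64 + 288.42 + 35.7 = 329.48.
∂x/∂P = −0.8, so E_p = (−0.8)·(33.3/329.48) ≈ -0.08.
|E_p| < 1: demand is inelastic.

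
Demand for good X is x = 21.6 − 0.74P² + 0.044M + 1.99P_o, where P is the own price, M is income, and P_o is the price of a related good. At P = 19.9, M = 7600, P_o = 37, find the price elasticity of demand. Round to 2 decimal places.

-4.29

x = 21.6 − 0.74(19.9)² + 0.044(7600) + 1.99(37) = 21.6 − 293.0474 + 334.4 + 73.63 = 136.5826.
∂x/∂P = −2·0.74·P = -29.452, so E_p = -29.452·(19.9/136.5826) ≈ -4.29.
|E_p| > 1: demand is elastic.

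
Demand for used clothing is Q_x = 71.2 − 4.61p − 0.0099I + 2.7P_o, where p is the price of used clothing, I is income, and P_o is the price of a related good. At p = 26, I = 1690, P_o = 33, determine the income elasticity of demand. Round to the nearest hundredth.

Evaluating quantity at (p, I, P_o) gives Q_x = 71.2 − 4.61(26) − 0.0099(1690) + 2.7(33) = 71.2 − 119.86 − 16.731 + 89.1 = 23.709.
∂Q_x/∂I = −0.0099, so E_I = -0.0099·(1690/23.709) ≈ -0.71.
E_I < 0: inferior good.

-0.71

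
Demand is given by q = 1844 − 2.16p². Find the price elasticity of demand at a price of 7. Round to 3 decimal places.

At p = 7, q = 1738.16.
dq/dp = −2·2.16·p = −30.24.
Point elasticity E = (dq/dp)·(p/q) = -30.24 × 7/1738.16 ≈ -0.122.
|E| < 1, so demand is inelastic at this price.

-0.122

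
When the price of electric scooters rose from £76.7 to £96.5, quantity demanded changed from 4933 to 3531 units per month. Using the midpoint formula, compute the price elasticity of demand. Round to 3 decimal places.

%ΔQ = (3531 − 4933)/[(4933 + 3531)/2] = -1402/4232 ≈ -0.3313.
%ΔP = (96.5 − 76.7)/[(76.7 + 96.5)/2] = 19.8/86.6 ≈ 0.2286.
Arc elasticity E = %ΔQ/%ΔP ≈ -0.3313/0.2286 ≈ -1.449.
|E| > 1: demand is elastic over this range.

-1.449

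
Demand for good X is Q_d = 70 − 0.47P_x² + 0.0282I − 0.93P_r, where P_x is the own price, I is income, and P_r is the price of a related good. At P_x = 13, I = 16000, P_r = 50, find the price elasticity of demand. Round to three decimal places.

-0.402

Evaluating quantity at (P_x, I, P_r) gives Q_d = 70 − 0.47(13)² + 0.0282(16000) − 0.93(50) = 70 − 79.43 + 451.2 − 46.5 = 395.27.
∂Q_d/∂P_x = −2·0.47·P_x = -12.22, so E_p = -12.22·(13/395.27) ≈ -0.402.
|E_p| < 1: demand is inelastic.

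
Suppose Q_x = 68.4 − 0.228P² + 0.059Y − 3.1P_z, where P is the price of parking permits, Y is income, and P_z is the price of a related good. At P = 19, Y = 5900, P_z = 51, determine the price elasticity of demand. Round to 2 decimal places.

-0.93

Evaluating quantity at (P, Y, P_z) gives Q_x = 68.4 − 0.228(19)² + 0.059(5900) − 3.1(51) = 68.4 − 82.308 + 348.1 − 158.1 = 176.092.
∂Q_x/∂P = −2·0.228·P = -8.664, so E_p = -8.664·(19/176.092) ≈ -0.93.
|E_p| < 1: demand is inelastic.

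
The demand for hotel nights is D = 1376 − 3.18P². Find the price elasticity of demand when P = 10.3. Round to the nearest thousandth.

At P = 10.3, D = 1038.6338.
dD/dP = −2·3.18·P = −65.508.
Point elasticity E = (dD/dP)·(P/D) = -65.508 × 10.3/1038.6338 ≈ -0.650.
|E| < 1, so demand is inelastic at this price.

-0.650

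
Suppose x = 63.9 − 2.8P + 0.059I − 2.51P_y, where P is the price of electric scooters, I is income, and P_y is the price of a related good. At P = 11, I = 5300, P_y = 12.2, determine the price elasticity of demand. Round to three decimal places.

At the given point, x = 63.9 − 2.8(11) + 0.059(5300) − 2.51(12.2) = 63.9 − 30.8 + 312.7 − 30.622 = 315.178.
∂x/∂P = −2.8, so E_p = (−2.8)·(11/315.178) ≈ -0.098.
|E_p| < 1: demand is inelastic.

-0.098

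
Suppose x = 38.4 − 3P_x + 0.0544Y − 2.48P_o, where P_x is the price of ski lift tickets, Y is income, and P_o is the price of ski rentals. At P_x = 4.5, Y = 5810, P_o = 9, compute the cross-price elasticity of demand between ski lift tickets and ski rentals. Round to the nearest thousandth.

Substituting, x = 38.4 − 3(4.5) + 0.0544(5810) − 2.48(9) = 38.4 − 13.5 + 316.064 − 22.32 = 318.644.
∂x/∂P_o = −2.48, so E_xy = -2.48·(9/318.644) ≈ -0.070.
E_xy < 0: the goods are complements.

-0.070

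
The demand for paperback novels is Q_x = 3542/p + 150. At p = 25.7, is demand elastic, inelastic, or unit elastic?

inelastic

At p = 25.7, Q_x = 287.821.
dQ_x/dp = −3542/p² = −5.3627.
Point elasticity E = (dQ_x/dp)·(p/Q_x) = -5.3627 × 25.7/287.821 ≈ -0.479.
|E| ≈ 0.479 < 1, so demand is inelastic.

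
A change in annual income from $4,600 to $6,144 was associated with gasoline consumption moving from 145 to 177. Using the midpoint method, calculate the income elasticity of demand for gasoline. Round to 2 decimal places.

%ΔQ = (177 − 145)/[(145+177)/2] = 32/161 ≈ 0.1988.
%ΔI = (6,144 − 4,600)/[(4,600+6,144)/2] = 1544/5372 ≈ 0.2874.
E_I = %ΔQ/%ΔI ≈ 0.69.
E_I ∈ (0,1): normal good (necessity).

0.69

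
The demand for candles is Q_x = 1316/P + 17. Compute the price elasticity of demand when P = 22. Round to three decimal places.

-0.779

At P = 22, Q_x = 76.8182.
dQ_x/dP = −1316/P² = −2.719.
Point elasticity E = (dQ_x/dP)·(P/Q_x) = -2.719 × 22/76.8182 ≈ -0.779.
|E| < 1, so demand is inelastic at this price.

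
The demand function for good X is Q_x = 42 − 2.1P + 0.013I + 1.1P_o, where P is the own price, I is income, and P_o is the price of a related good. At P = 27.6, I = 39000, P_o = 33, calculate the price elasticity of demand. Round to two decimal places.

-0.11

First evaluate Q_x: 42 − 2.1(27.6) + 0.013(39000) + 1.1(33) = 42 − 57.96 + 507 + 36.3 = 527.34.
∂Q_x/∂P = −2.1, so E_p = (−2.1)·(27.6/527.34) ≈ -0.11.
|E_p| < 1: demand is inelastic.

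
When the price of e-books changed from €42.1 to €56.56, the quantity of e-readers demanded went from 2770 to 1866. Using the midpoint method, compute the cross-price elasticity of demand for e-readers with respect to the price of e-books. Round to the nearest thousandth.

-1.330

%ΔQ_x = (1866 − 2770)/[(2770+1866)/2] = -904/2318 ≈ -0.3900.
%ΔP_y = (56.56 − 42.1)/[(42.1+56.56)/2] ≈ 0.2931.
E_xy = -0.3900/0.2931 ≈ -1.330.
E_xy < 0, so e-readers and e-books are complements.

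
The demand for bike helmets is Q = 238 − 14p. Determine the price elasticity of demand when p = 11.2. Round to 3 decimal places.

-1.931

At p = 11.2, Q = 81.2.
dQ/dp = −14.
Point elasticity E = (dQ/dp)·(p/Q) = -14 × 11.2/81.2 ≈ -1.931.
|E| > 1, so demand is elastic at this price.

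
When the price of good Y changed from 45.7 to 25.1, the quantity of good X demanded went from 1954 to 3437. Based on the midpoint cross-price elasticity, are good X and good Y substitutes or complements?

%ΔQ_x = (3437 − 1954)/[(1954+3437)/2] = 1483/2695.5 ≈ 0.5502.
%ΔP_y = (25.1 − 45.7)/[(45.7+25.1)/2] ≈ -0.5819.
E_xy = 0.5502/-0.5819 ≈ -0.945.
E_xy < 0, so the goods are complements.

complements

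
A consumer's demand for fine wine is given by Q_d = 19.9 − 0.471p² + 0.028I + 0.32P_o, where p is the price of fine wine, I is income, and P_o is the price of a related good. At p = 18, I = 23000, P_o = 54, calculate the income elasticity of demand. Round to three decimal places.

1.218

Q_d = 19.9 − 0.471(18)² + 0.028(23000) + 0.32(54) = 19.9 − 152.604 + 644 + 17.28 = 528.576.
∂Q_d/∂I = +0.028, so E_I = 0.028·(23000/528.576) ≈ 1.218.
E_I > 1: normal good (luxury).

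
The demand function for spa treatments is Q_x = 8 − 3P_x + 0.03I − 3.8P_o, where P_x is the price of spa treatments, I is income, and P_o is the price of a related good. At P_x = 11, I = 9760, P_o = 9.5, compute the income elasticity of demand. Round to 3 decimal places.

At the given point, Q_x = 8 − 3(11) + 0.03(9760) − 3.8(9.5) = 8 − 33 + 292.8 − 36.1 = 231.7.
∂Q_x/∂I = +0.03, so E_I = 0.03·(9760/231.7) ≈ 1.264.
E_I > 1: normal good (luxury).

1.264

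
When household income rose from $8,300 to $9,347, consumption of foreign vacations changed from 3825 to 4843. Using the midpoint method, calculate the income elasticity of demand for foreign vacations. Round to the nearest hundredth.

1.98

%ΔQ = (4843 − 3825)/[(3825+4843)/2] = 1018/4334 ≈ 0.2349.
%ΔI = (9,347 − 8,300)/[(8,300+9,347)/2] = 1047/8823.5 ≈ 0.1187.
E_I = %ΔQ/%ΔI ≈ 1.98.
E_I > 1: normal good (luxury).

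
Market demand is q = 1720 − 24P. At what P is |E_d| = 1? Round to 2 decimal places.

For linear demand q = a − bP, E = −bP/(a − bP). |E| = 1 ⇒ bP = a − bP ⇒ P = a/(2b).
P = 1720/(2·24) ≈ 35.83.

35.83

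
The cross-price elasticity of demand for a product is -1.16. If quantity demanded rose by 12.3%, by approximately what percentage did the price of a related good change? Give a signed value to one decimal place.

-10.6

%ΔQ ≈ E × %ΔP_y ⇒ %ΔP_y = %ΔQ / E = (12.3%)/(-1.16) ≈ -10.6%.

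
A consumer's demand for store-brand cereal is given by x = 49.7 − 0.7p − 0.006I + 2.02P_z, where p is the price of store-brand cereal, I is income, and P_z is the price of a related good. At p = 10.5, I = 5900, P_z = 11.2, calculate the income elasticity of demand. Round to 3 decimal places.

Substituting, x = 49.7 − 0.7(10.5) − 0.006(5900) + 2.02(11.2) = 49.7 − 7.35 − 35.4 + 22.624 = 29.574.
∂x/∂I = −0.006, so E_I = -0.006·(5900/29.574) ≈ -1.197.
E_I < 0: inferior good.

-1.197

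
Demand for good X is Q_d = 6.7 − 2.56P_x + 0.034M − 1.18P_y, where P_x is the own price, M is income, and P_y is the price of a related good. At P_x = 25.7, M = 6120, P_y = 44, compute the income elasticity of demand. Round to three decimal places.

First evaluate Q_d: 6.7 − 2.56(25.7) + 0.034(6120) − 1.18(44) = 6.7 − 65.792 + 208.08 − 51.92 = 97.068.
∂Q_d/∂M = +0.034, so E_I = 0.034·(6120/97.068) ≈ 2.144.
E_I > 1: normal good (luxury).

2.144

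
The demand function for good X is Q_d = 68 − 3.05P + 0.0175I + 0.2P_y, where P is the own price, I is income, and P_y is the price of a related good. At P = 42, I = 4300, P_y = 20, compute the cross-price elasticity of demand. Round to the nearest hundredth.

Substituting, Q_d = 68 − 3.05(42) + 0.0175(4300) + 0.2(20) = 68 − 128.1 + 75.25 + 4 = 19.15.
∂Q_d/∂P_y = +0.2, so E_xy = 0.2·(20/19.15) ≈ 0.21.
E_xy > 0: the goods are substitutes.

0.21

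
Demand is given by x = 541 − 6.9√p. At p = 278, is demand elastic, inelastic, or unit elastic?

At p = 278, x = 425.954.
dx/dp = −6.9/(2√p) = −6.9/(2·16.6733).
Point elasticity E = (dx/dp)·(p/x) = -0.2069 × 278/425.954 ≈ -0.135.
|E| ≈ 0.135 < 1, so demand is inelastic.

inelastic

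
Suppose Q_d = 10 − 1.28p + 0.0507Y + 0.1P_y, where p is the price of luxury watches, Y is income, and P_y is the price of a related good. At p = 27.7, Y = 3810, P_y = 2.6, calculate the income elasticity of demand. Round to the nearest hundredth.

1.15

At the given point, Q_d = 10 − 1.28(27.7) + 0.0507(3810) + 0.1(2.6) = 10 − 35.456 + 193.167 + 0.26 = 167.971.
∂Q_d/∂Y = +0.0507, so E_I = 0.0507·(3810/167.971) ≈ 1.15.
E_I > 1: normal good (luxury).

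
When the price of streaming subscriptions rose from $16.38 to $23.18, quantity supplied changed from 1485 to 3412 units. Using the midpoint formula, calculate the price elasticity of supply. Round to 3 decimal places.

2.289

%ΔQ = (3412 − 1485)/[(1485 + 3412)/2] = 1927/2448.5 ≈ 0.7870.
%ΔP = (23.18 − 16.38)/[(16.38 + 23.18)/2] = 6.8/19.78 ≈ 0.3438.
Arc elasticity E = %ΔQ/%ΔP ≈ 0.7870/0.3438 ≈ 2.289.
|E| > 1: supply is elastic over this range.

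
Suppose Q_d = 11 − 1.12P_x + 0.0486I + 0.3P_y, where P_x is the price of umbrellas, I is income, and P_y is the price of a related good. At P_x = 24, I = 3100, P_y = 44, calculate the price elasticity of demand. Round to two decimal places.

Substituting, Q_d = 11 − 1.12(24) + 0.0486(3100) + 0.3(44) = 11 − 26.88 + 150.66 + 13.2 = 147.98.
∂Q_d/∂P_x = −1.12, so E_p = (−1.12)·(24/147.98) ≈ -0.18.
|E_p| < 1: demand is inelastic.

-0.18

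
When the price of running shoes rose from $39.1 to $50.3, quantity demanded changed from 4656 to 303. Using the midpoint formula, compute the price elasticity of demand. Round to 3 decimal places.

-7.007

%Δq = (303 − 4656)/[(4656 + 303)/2] = -4353/2479.5 ≈ -1.7556.
%Δp = (50.3 − 39.1)/[(39.1 + 50.3)/2] = 11.2/44.7 ≈ 0.2506.
Arc elasticity E = %Δq/%Δp ≈ -1.7556/0.2506 ≈ -7.007.
|E| > 1: demand is elastic over this range.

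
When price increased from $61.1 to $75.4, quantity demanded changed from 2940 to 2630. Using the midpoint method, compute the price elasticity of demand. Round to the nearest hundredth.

-0.53

%ΔQ = (2630 − 2940)/[(2940 + 2630)/2] = -310/2785 ≈ -0.1113.
%ΔP = (75.4 − 61.1)/[(61.1 + 75.4)/2] = 14.3/68.25 ≈ 0.2095.
Arc elasticity E = %ΔQ/%ΔP ≈ -0.1113/0.2095 ≈ -0.53.
|E| < 1: demand is inelastic over this range.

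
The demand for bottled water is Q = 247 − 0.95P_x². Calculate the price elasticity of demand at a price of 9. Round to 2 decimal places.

At P_x = 9, Q = 170.05.
dQ/dP_x = −2·0.95·P_x = −17.1.
Point elasticity E = (dQ/dP_x)·(P_x/Q) = -17.1 × 9/170.05 ≈ -0.91.
|E| < 1, so demand is inelastic at this price.

-0.91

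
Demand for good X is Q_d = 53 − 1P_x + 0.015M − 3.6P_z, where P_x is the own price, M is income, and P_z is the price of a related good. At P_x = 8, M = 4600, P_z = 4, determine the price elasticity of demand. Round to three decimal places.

-0.080

Substituting, Q_d = 53 − 1(8) + 0.015(4600) − 3.6(4) = 53 − 8 + 69 − 14.4 = 99.6.
∂Q_d/∂P_x = −1, so E_p = (−1)·(8/99.6) ≈ -0.080.
|E_p| < 1: demand is inelastic.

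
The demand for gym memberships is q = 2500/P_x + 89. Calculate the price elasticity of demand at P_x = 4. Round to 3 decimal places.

-0.875

At P_x = 4, q = 714.
dq/dP_x = −2500/P_x² = −156.25.
Point elasticity E = (dq/dP_x)·(P_x/q) = -156.25 × 4/714 ≈ -0.875.
|E| < 1, so demand is inelastic at this price.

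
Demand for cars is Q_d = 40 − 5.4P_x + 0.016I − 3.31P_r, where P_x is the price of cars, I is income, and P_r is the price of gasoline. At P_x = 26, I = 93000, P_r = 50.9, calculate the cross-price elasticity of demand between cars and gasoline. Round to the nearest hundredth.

First evaluate Q_d: 40 − 5.4(26) + 0.016(93000) − 3.31(50.9) = 40 − 140.4 + 1488 − 168.479 = 1219.121.
∂Q_d/∂P_r = −3.31, so E_xy = -3.31·(50.9/1219.121) ≈ -0.14.
E_xy < 0: the goods are complements.

-0.14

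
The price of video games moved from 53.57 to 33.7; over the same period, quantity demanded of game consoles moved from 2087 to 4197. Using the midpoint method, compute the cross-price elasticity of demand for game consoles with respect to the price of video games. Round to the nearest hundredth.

%ΔQ_x = (4197 − 2087)/[(2087+4197)/2] = 2110/3142 ≈ 0.6715.
%ΔP_y = (33.7 − 53.57)/[(53.57+33.7)/2] ≈ -0.4554.
E_xy = 0.6715/-0.4554 ≈ -1.47.
E_xy < 0, so game consoles and video games are complements.

-1.47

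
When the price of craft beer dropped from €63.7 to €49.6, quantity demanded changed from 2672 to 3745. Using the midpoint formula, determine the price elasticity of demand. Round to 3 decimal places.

%ΔQ = (3745 − 2672)/[(2672 + 3745)/2] = 1073/3208.5 ≈ 0.3344.
%Δp = (49.6 − 63.7)/[(63.7 + 49.6)/2] = -14.1/56.65 ≈ -0.2489.
Arc elasticity E = %ΔQ/%Δp ≈ 0.3344/-0.2489 ≈ -1.344.
|E| > 1: demand is elastic over this range.

-1.344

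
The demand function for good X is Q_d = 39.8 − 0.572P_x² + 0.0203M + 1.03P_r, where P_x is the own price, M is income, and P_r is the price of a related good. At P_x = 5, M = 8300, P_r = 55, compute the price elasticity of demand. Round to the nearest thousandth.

-0.114

First evaluate Q_d: 39.8 − 0.572(5)² + 0.0203(8300) + 1.03(55) = 39.8 − 14.3 + 168.49 + 56.65 = 250.64.
∂Q_d/∂P_x = −2·0.572·P_x = -5.72, so E_p = -5.72·(5/250.64) ≈ -0.114.
|E_p| < 1: demand is inelastic.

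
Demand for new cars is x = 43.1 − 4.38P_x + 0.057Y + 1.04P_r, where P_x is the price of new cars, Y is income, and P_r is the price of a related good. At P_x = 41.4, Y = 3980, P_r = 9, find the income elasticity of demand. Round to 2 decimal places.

2.32

Substituting, x = 43.1 − 4.38(41.4) + 0.057(3980) + 1.04(9) = 43.1 − 181.332 + 226.86 + 9.36 = 97.988.
∂x/∂Y = +0.057, so E_I = 0.057·(3980/97.988) ≈ 2.32.
E_I > 1: normal good (luxury).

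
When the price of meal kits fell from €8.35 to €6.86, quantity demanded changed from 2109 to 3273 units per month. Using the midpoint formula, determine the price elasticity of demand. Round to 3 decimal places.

%Δq = (3273 − 2109)/[(2109 + 3273)/2] = 1164/2691 ≈ 0.4326.
%ΔP = (6.86 − 8.35)/[(8.35 + 6.86)/2] = -1.49/7.605 ≈ -0.1959.
Arc elasticity E = %Δq/%ΔP ≈ 0.4326/-0.1959 ≈ -2.208.
|E| > 1: demand is elastic over this range.

-2.208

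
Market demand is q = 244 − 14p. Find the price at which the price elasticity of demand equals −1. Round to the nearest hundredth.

For linear demand q = a − bp, E = −bp/(a − bp). |E| = 1 ⇒ bp = a − bp ⇒ p = a/(2b).
p = 244/(2·14) ≈ 8.71.

8.71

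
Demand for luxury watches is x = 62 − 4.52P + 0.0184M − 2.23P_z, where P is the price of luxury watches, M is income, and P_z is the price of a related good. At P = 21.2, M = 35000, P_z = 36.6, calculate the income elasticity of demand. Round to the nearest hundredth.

Substituting, x = 62 − 4.52(21.2) + 0.0184(35000) − 2.23(36.6) = 62 − 95.824 + 644 − 81.618 = 528.558.
∂x/∂M = +0.0184, so E_I = 0.0184·(35000/528.558) ≈ 1.22.
E_I > 1: normal good (luxury).

1.22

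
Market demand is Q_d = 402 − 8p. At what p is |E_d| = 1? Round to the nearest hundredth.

For linear demand Q_d = a − bp, E = −bp/(a − bp). |E| = 1 ⇒ bp = a − bp ⇒ p = a/(2b).
p = 402/(2·8) ≈ 25.13.

25.13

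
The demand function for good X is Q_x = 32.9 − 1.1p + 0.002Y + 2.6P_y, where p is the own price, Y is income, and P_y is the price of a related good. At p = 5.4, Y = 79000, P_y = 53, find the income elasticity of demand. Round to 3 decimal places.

0.490

At the given point, Q_x = 32.9 − 1.1(5.4) + 0.002(79000) + 2.6(53) = 32.9 − 5.94 + 158 + 137.8 = 322.76.
∂Q_x/∂Y = +0.002, so E_I = 0.002·(79000/322.76) ≈ 0.490.
E_I ∈ (0,1): normal good (necessity).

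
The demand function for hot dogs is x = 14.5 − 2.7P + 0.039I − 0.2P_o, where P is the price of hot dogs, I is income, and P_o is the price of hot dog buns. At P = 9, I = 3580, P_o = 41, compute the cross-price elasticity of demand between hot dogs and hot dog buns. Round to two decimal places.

Evaluating quantity at (P, I, P_o) gives x = 14.5 − 2.7(9) + 0.039(3580) − 0.2(41) = 14.5 − 24.3 + 139.62 − 8.2 = 121.62.
∂x/∂P_o = −0.2, so E_xy = -0.2·(41/121.62) ≈ -0.07.
E_xy < 0: the goods are complements.

-0.07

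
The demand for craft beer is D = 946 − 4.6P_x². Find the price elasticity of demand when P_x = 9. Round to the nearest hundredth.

At P_x = 9, D = 573.4.
dD/dP_x = −2·4.6·P_x = −82.8.
Point elasticity E = (dD/dP_x)·(P_x/D) = -82.8 × 9/573.4 ≈ -1.30.
|E| > 1, so demand is elastic at this price.

-1.30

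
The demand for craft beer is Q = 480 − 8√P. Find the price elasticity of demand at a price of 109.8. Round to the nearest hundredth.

-0.11

At P = 109.8, Q = 396.1716.
dQ/dP = −8/(2√P) = −8/(2·10.4785).
Point elasticity E = (dQ/dP)·(P/Q) = -0.3817 × 109.8/396.1716 ≈ -0.11.
|E| < 1, so demand is inelastic at this price.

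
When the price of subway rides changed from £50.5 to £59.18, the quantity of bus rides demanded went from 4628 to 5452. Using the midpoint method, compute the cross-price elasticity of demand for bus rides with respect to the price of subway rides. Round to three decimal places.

1.033

%ΔQ_x = (5452 − 4628)/[(4628+5452)/2] = 824/5040 ≈ 0.1635.
%ΔP_y = (59.18 − 50.5)/[(50.5+59.18)/2] ≈ 0.1583.
E_xy = 0.1635/0.1583 ≈ 1.033.
E_xy > 0, so bus rides and subway rides are substitutes.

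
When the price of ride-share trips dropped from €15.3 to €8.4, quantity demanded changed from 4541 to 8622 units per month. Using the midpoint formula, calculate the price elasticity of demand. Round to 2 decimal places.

-1.06

%Δq = (8622 − 4541)/[(4541 + 8622)/2] = 4081/6581.5 ≈ 0.6201.
%Δp = (8.4 − 15.3)/[(15.3 + 8.4)/2] = -6.9/11.85 ≈ -0.5823.
Arc elasticity E = %Δq/%Δp ≈ 0.6201/-0.5823 ≈ -1.06.
|E| > 1: demand is elastic over this range.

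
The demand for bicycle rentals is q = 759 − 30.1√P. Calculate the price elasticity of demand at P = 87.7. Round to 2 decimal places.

-0.30

At P = 87.7, q = 477.1187.
dq/dP = −30.1/(2√P) = −30.1/(2·9.3648).
Point elasticity E = (dq/dP)·(P/q) = -1.6071 × 87.7/477.1187 ≈ -0.30.
|E| < 1, so demand is inelastic at this price.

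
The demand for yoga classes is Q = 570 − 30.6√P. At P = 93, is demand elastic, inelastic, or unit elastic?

At P = 93, Q = 274.9043.
dQ/dP = −30.6/(2√P) = −30.6/(2·9.6437).
Point elasticity E = (dQ/dP)·(P/Q) = -1.5865 × 93/274.9043 ≈ -0.537.
|E| ≈ 0.537 < 1, so demand is inelastic.

inelastic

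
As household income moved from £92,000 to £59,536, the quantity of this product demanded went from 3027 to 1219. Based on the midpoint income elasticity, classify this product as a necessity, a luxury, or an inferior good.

luxury

%ΔQ = (1219 − 3027)/[(3027+1219)/2] = -1808/2123 ≈ -0.8516.
%ΔY = (59,536 − 92,000)/[(92,000+59,536)/2] = -32464/75768 ≈ -0.4285.
E_I = %ΔQ/%ΔY ≈ 1.988.
E_I > 1: normal good (luxury).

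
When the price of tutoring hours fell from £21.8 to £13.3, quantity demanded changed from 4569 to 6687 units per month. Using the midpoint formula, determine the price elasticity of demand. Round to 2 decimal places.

%ΔQ = (6687 − 4569)/[(4569 + 6687)/2] = 2118/5628 ≈ 0.3763.
%Δp = (13.3 − 21.8)/[(21.8 + 13.3)/2] = -8.5/17.55 ≈ -0.4843.
Arc elasticity E = %ΔQ/%Δp ≈ 0.3763/-0.4843 ≈ -0.78.
|E| < 1: demand is inelastic over this range.

-0.78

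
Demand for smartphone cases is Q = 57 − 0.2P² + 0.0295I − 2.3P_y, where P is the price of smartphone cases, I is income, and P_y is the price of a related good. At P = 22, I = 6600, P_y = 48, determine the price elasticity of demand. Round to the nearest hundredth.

-4.35

First evaluate Q: 57 − 0.2(22)² + 0.0295(6600) − 2.3(48) = 57 − 96.8 + 194.7 − 110.4 = 44.5.
∂Q/∂P = −2·0.2·P = -8.8, so E_p = -8.8·(22/44.5) ≈ -4.35.
|E_p| > 1: demand is elastic.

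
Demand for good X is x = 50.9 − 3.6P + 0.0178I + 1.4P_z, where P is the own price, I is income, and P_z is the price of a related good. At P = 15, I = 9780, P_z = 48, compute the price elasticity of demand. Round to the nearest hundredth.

-0.23

x = 50.9 − 3.6(15) + 0.0178(9780) + 1.4(48) = 50.9 − 54 + 174.084 + 67.2 = 238.184.
∂x/∂P = −3.6, so E_p = (−3.6)·(15/238.184) ≈ -0.23.
|E_p| < 1: demand is inelastic.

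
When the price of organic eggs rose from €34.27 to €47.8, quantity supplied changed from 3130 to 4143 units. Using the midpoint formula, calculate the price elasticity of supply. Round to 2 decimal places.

0.84

%ΔQ = (4143 − 3130)/[(3130 + 4143)/2] = 1013/3636.5 ≈ 0.2786.
%Δp = (47.8 − 34.27)/[(34.27 + 47.8)/2] = 13.53/41.035 ≈ 0.3297.
Arc elasticity E = %ΔQ/%Δp ≈ 0.2786/0.3297 ≈ 0.84.
|E| < 1: supply is inelastic over this range.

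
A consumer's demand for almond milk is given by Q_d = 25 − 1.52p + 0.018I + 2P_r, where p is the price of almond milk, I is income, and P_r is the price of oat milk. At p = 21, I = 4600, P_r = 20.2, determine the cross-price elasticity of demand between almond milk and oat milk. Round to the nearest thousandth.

0.347

At the given point, Q_d = 25 − 1.52(21) + 0.018(4600) + 2(20.2) = 25 − 31.92 + 82.8 + 40.4 = 116.28.
∂Q_d/∂P_r = +2, so E_xy = 2·(20.2/116.28) ≈ 0.347.
E_xy > 0: the goods are substitutes.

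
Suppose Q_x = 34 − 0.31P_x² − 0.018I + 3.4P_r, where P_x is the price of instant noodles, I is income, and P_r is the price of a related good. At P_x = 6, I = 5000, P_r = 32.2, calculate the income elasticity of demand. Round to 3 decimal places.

Q_x = 34 − 0.31(6)² − 0.018(5000) + 3.4(32.2) = 34 − 11.16 − 90 + 109.48 = 42.32.
∂Q_x/∂I = −0.018, so E_I = -0.018·(5000/42.32) ≈ -2.127.
E_I < 0: inferior good.

-2.127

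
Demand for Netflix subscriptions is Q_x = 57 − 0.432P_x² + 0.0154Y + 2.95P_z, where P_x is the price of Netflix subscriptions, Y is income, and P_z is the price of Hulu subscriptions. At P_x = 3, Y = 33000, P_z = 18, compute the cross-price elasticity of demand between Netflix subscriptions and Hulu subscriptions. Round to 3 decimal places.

Q_x = 57 − 0.432(3)² + 0.0154(33000) + 2.95(18) = 57 − 3.888 + 508.2 + 53.1 = 614.412.
∂Q_x/∂P_z = +2.95, so E_xy = 2.95·(18/614.412) ≈ 0.086.
E_xy > 0: the goods are substitutes.

0.086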